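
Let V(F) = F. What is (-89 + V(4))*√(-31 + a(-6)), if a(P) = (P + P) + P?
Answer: -595*I ≈ -595.0*I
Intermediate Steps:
a(P) = 3*P (a(P) = 2*P + P = 3*P)
(-89 + V(4))*√(-31 + a(-6)) = (-89 + 4)*√(-31 + 3*(-6)) = -85*√(-31 - 18) = -595*I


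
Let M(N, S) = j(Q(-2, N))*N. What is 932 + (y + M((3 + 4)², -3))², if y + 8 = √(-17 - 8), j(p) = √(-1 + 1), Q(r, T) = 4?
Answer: 971 - 80*I ≈ 971.0 - 80.0*I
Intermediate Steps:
j(p) = 0 (j(p) = √0 = 0)
y = -8 + 5*I (y = -8 + √(-17 - 8) = -8 + √(-25) = -8 + 5*I ≈ -8.0 + 5.0*I)
M(N, S) = 0 (M(N, S) = 0*N = 0)
932 + (y + M((3 + 4)², -3))² = 932 + ((-8 + 5*I) + 0)² = 932 + (-8 + 5*I)²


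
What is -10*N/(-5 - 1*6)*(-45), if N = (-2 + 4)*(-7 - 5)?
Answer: 10800/11 ≈ 981.82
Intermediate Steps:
N = -24 (N = 2*(-12) = -24)
-10*N/(-5 - 1*6)*(-45) = -(-240)/(-5 - 1*6)*(-45) = -(-240)/(-5 - 6)*(-45) = -(-240)/(-11)*(-45) = -(-240)*(-1)/11*(-45) = -10*24/11*(-45) = -240/11*(-45) = 10800/11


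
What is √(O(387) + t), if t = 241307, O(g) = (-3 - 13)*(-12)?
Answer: √241499 ≈ 491.43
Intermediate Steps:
O(g) = 192 (O(g) = -16*(-12) = 192)
√(O(387) + t) = √(192 + 241307) = √241499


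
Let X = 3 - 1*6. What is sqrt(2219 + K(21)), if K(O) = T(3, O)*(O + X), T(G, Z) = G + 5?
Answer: sqrt(2363) ≈ 48.611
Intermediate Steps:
T(G, Z) = 5 + G
X = -3 (X = 3 - 6 = -3)
K(O) = -24 + 8*O (K(O) = (5 + 3)*(O - 3) = 8*(-3 + O) = -24 + 8*O)
sqrt(2219 + K(21)) = sqrt(2219 + (-24 + 8*21)) = sqrt(2219 + (-24 + 168)) = sqrt(2219 + 144) = sqrt(2363)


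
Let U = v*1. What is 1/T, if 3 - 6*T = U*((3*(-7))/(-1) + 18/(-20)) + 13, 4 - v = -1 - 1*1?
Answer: -30/653 ≈ -0.045942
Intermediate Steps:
v = 6 (v = 4 - (-1 - 1*1) = 4 - (-1 - 1) = 4 - 1*(-2) = 4 + 2 = 6)
U = 6 (U = 6*1 = 6)
T = -653/30 (T = ½ - (6*((3*(-7))/(-1) + 18/(-20)) + 13)/6 = ½ - (6*(-21*(-1) + 18*(-1/20)) + 13)/6 = ½ - (6*(21 - 9/10) + 13)/6 = ½ - (6*(201/10) + 13)/6 = ½ - (603/5 + 13)/6 = ½ - ⅙*668/5 = ½ - 334/15 = -653/30 ≈ -21.767)
1/T = 1/(-653/30) = -30/653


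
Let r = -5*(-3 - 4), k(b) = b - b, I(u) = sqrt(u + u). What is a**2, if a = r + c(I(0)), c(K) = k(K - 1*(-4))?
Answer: 1225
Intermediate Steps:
I(u) = sqrt(2)*sqrt(u) (I(u) = sqrt(2*u) = sqrt(2)*sqrt(u))
k(b) = 0
c(K) = 0
r = 35 (r = -5*(-7) = 35)
a = 35 (a = 35 + 0 = 35)
a**2 = 35**2 = 1225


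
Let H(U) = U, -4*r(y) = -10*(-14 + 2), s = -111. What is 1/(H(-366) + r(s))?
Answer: -1/396 ≈ -0.0025253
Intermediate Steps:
r(y) = -30 (r(y) = -(-5)*(-14 + 2)/2 = -(-5)*(-12)/2 = -¼*120 = -30)
1/(H(-366) + r(s)) = 1/(-366 - 30) = 1/(-396) = -1/396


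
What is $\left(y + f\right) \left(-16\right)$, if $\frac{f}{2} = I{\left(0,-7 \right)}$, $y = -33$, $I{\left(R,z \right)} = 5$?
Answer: $368$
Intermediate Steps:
$f = 10$ ($f = 2 \cdot 5 = 10$)
$\left(y + f\right) \left(-16\right) = \left(-33 + 10\right) \left(-16\right) = \left(-23\right) \left(-16\right) = 368$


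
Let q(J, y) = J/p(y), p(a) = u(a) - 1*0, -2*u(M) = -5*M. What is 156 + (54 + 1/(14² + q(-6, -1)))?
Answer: 208325/992 ≈ 210.01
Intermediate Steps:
u(M) = 5*M/2 (u(M) = -(-5)*M/2 = 5*M/2)
p(a) = 5*a/2 (p(a) = 5*a/2 - 1*0 = 5*a/2 + 0 = 5*a/2)
q(J, y) = 2*J/(5*y) (q(J, y) = J/((5*y/2)) = J*(2/(5*y)) = 2*J/(5*y))
156 + (54 + 1/(14² + q(-6, -1))) = 156 + (54 + 1/(14² + (⅖)*(-6)/(-1))) = 156 + (54 + 1/(196 + (⅖)*(-6)*(-1))) = 156 + (54 + 1/(196 + 12/5)) = 156 + (54 + 1/(992/5)) = 156 + (54 + 5/992) = 156 + 53573/992 = 208325/992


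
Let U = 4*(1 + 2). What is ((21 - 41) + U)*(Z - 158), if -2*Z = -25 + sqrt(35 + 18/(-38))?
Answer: 1164 + 16*sqrt(779)/19 ≈ 1187.5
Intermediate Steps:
U = 12 (U = 4*3 = 12)
Z = 25/2 - 2*sqrt(779)/19 (Z = -(-25 + sqrt(35 + 18/(-38)))/2 = -(-25 + sqrt(35 + 18*(-1/38)))/2 = -(-25 + sqrt(35 - 9/19))/2 = -(-25 + sqrt(656/19))/2 = -(-25 + 4*sqrt(779)/19)/2 = 25/2 - 2*sqrt(779)/19 ≈ 9.5620)
((21 - 41) + U)*(Z - 158) = ((21 - 41) + 12)*((25/2 - 2*sqrt(779)/19) - 158) = (-20 + 12)*(-291/2 - 2*sqrt(779)/19) = -8*(-291/2 - 2*sqrt(779)/19) = 1164 + 16*sqrt(779)/19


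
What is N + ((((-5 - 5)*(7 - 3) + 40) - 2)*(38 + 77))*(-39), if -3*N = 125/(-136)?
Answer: 3659885/408 ≈ 8970.3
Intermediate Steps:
N = 125/408 (N = -125/(3*(-136)) = -125*(-1)/(3*136) = -1/3*(-125/136) = 125/408 ≈ 0.30637)
N + ((((-5 - 5)*(7 - 3) + 40) - 2)*(38 + 77))*(-39) = 125/408 + ((((-5 - 5)*(7 - 3) + 40) - 2)*(38 + 77))*(-39) = 125/408 + (((-10*4 + 40) - 2)*115)*(-39) = 125/408 + (((-40 + 40) - 2)*115)*(-39) = 125/408 + ((0 - 2)*115)*(-39) = 125/408 - 2*115*(-39) = 125/408 - 230*(-39) = 125/408 + 8970 = 3659885/408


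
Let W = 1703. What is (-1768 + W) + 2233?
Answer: 2168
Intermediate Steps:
(-1768 + W) + 2233 = (-1768 + 1703) + 2233 = -65 + 2233 = 2168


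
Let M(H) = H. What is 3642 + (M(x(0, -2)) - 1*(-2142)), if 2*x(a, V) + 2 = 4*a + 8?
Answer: 5787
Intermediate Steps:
x(a, V) = 3 + 2*a (x(a, V) = -1 + (4*a + 8)/2 = -1 + (8 + 4*a)/2 = -1 + (4 + 2*a) = 3 + 2*a)
3642 + (M(x(0, -2)) - 1*(-2142)) = 3642 + ((3 + 2*0) - 1*(-2142)) = 3642 + ((3 + 0) + 2142) = 3642 + (3 + 2142) = 3642 + 2145 = 5787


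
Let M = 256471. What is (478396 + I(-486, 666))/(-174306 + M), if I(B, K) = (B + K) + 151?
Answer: 478727/82165 ≈ 5.8264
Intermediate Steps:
I(B, K) = 151 + B + K
(478396 + I(-486, 666))/(-174306 + M) = (478396 + (151 - 486 + 666))/(-174306 + 256471) = (478396 + 331)/82165 = 478727*(1/82165) = 478727/82165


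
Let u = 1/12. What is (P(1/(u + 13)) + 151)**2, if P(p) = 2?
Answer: 23409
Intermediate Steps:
u = 1/12 ≈ 0.083333
(P(1/(u + 13)) + 151)**2 = (2 + 151)**2 = 153**2 = 23409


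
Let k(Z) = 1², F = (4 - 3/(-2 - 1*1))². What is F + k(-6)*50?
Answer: 75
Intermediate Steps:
F = 25 (F = (4 - 3/(-2 - 1))² = (4 - 3/(-3))² = (4 - 3*(-⅓))² = (4 + 1)² = 5² = 25)
k(Z) = 1
F + k(-6)*50 = 25 + 1*50 = 25 + 50 = 75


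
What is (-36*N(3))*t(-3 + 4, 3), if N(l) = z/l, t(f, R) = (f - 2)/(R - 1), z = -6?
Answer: -36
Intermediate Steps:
t(f, R) = (-2 + f)/(-1 + R)
N(l) = -6/l
(-36*N(3))*t(-3 + 4, 3) = (-(-216)/3)*((-2 + (-3 + 4))/(-1 + 3)) = (-(-216)/3)*((-2 + 1)/2) = (-36*(-2))*((½)*(-1)) = 72*(-½) = -36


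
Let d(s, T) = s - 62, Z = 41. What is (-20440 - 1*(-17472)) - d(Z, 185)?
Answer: -2947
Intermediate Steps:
d(s, T) = -62 + s
(-20440 - 1*(-17472)) - d(Z, 185) = (-20440 - 1*(-17472)) - (-62 + 41) = (-20440 + 17472) - 1*(-21) = -2968 + 21 = -2947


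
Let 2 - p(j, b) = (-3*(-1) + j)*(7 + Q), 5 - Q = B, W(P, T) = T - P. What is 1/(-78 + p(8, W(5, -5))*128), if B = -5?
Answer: -1/23758 ≈ -4.2091e-5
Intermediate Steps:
Q = 10 (Q = 5 - 1*(-5) = 5 + 5 = 10)
p(j, b) = -49 - 17*j (p(j, b) = 2 - (-3*(-1) + j)*(7 + 10) = 2 - (3 + j)*17 = 2 - (51 + 17*j) = 2 + (-51 - 17*j) = -49 - 17*j)
1/(-78 + p(8, W(5, -5))*128) = 1/(-78 + (-49 - 17*8)*128) = 1/(-78 + (-49 - 136)*128) = 1/(-78 - 185*128) = 1/(-78 - 23680) = 1/(-23758) = -1/23758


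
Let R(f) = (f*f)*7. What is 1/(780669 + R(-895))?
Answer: 1/6387844 ≈ 1.5655e-7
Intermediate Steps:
R(f) = 7*f² (R(f) = f²*7 = 7*f²)
1/(780669 + R(-895)) = 1/(780669 + 7*(-895)²) = 1/(780669 + 7*801025) = 1/(780669 + 5607175) = 1/6387844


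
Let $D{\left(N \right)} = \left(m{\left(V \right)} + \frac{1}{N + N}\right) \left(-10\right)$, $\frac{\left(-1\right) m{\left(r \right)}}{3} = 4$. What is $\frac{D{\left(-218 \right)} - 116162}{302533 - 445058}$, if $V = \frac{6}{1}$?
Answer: $\frac{25297151}{31070450} \approx 0.81419$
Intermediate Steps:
$V = 6$ ($V = 6 \cdot 1 = 6$)
$m{\left(r \right)} = -12$ ($m{\left(r \right)} = \left(-3\right) 4 = -12$)
$D{\left(N \right)} = 120 - \frac{5}{N}$ ($D{\left(N \right)} = \left(-12 + \frac{1}{N + N}\right) \left(-10\right) = \left(-12 + \frac{1}{2 N}\right) \left(-10\right) = 120 - \frac{5}{N}$)
$\frac{D{\left(-218 \right)} - 116162}{302533 - 445058} = \frac{\left(120 - \frac{5}{-218}\right) - 116162}{302533 - 445058} = \frac{\left(120 - - \frac{5}{218}\right) - 116162}{-142525} = \left(\left(120 + \frac{5}{218}\right) - 116162\right) \left(- \frac{1}{142525}\right) = \left(\frac{26165}{218} - 116162\right) \left(- \frac{1}{142525}\right) = \left(- \frac{25297151}{218}\right) \left(- \frac{1}{142525}\right) = \frac{25297151}{31070450}$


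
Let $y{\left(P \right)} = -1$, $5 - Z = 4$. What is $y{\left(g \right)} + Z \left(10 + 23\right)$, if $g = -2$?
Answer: $32$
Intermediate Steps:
$Z = 1$ ($Z = 5 - 4 = 1$)
$y{\left(g \right)} + Z \left(10 + 23\right) = -1 + 1 \left(10 + 23\right) = -1 + 1 \cdot 33 = -1 + 33 = 32$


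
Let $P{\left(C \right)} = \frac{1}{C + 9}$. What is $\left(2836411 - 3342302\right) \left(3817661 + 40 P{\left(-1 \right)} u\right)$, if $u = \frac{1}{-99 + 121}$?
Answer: $- \frac{42489050030377}{22} \approx -1.9313 \cdot 10^{12}$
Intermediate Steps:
$u = \frac{1}{22} \approx 0.045455$
$P{\left(C \right)} = \frac{1}{9 + C}$
$\left(2836411 - 3342302\right) \left(3817661 + 40 P{\left(-1 \right)} u\right) = \left(2836411 - 3342302\right) \left(3817661 + \frac{40}{9 - 1} \cdot \frac{1}{22}\right) = - 505891 \left(3817661 + \frac{40}{8} \cdot \frac{1}{22}\right) = - 505891 \left(3817661 + 40 \cdot \frac{1}{8} \cdot \frac{1}{22}\right) = - 505891 \left(3817661 + 5 \cdot \frac{1}{22}\right) = - 505891 \left(3817661 + \frac{5}{22}\right) = \left(-505891\right) \frac{83988547}{22} = - \frac{42489050030377}{22}$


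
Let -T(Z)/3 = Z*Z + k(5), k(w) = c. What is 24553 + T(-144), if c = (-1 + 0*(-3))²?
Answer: -37658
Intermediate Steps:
c = 1 (c = (-1 + 0)² = (-1)² = 1)
k(w) = 1
T(Z) = -3 - 3*Z² (T(Z) = -3*(Z*Z + 1) = -3*(Z² + 1) = -3*(1 + Z²) = -3 - 3*Z²)
24553 + T(-144) = 24553 + (-3 - 3*(-144)²) = 24553 + (-3 - 3*20736) = 24553 + (-3 - 62208) = 24553 - 62211 = -37658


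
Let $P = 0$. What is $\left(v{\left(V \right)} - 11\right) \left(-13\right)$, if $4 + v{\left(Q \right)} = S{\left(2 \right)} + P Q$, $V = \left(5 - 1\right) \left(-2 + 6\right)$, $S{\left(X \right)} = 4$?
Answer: $143$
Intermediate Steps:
$V = 16$ ($V = 4 \cdot 4 = 16$)
$v{\left(Q \right)} = 0$ ($v{\left(Q \right)} = -4 + \left(4 + 0 Q\right) = -4 + \left(4 + 0\right) = -4 + 4 = 0$)
$\left(v{\left(V \right)} - 11\right) \left(-13\right) = \left(0 - 11\right) \left(-13\right) = \left(-11\right) \left(-13\right) = 143$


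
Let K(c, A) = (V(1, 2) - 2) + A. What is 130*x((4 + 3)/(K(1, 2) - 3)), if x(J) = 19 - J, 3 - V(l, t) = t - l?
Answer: 3380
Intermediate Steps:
V(l, t) = 3 + l - t (V(l, t) = 3 - (t - l) = 3 + (l - t) = 3 + l - t)
K(c, A) = A (K(c, A) = ((3 + 1 - 1*2) - 2) + A = ((3 + 1 - 2) - 2) + A = (2 - 2) + A = 0 + A = A)
130*x((4 + 3)/(K(1, 2) - 3)) = 130*(19 - (4 + 3)/(2 - 3)) = 130*(19 - 7/(-1)) = 130*(19 - 7*(-1)) = 130*(19 - 1*(-7)) = 130*(19 + 7) = 130*26 = 3380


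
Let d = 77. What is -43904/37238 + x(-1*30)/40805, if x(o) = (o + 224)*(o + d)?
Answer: -725983318/759748295 ≈ -0.95556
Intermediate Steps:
x(o) = (77 + o)*(224 + o) (x(o) = (o + 224)*(o + 77) = (224 + o)*(77 + o) = (77 + o)*(224 + o))
-43904/37238 + x(-1*30)/40805 = -43904/37238 + (17248 + (-1*30)**2 + 301*(-1*30))/40805 = -43904*1/37238 + (17248 + (-30)**2 + 301*(-30))*(1/40805) = -21952/18619 + (17248 + 900 - 9030)*(1/40805) = -21952/18619 + 9118*(1/40805) = -21952/18619 + 9118/40805 = -725983318/759748295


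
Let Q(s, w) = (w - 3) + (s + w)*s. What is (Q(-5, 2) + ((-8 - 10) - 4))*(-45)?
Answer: 360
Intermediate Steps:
Q(s, w) = -3 + w + s*(s + w) (Q(s, w) = (-3 + w) + s*(s + w) = -3 + w + s*(s + w))
(Q(-5, 2) + ((-8 - 10) - 4))*(-45) = ((-3 + 2 + (-5)² - 5*2) + ((-8 - 10) - 4))*(-45) = ((-3 + 2 + 25 - 10) + (-18 - 4))*(-45) = (14 - 22)*(-45) = -8*(-45) = 360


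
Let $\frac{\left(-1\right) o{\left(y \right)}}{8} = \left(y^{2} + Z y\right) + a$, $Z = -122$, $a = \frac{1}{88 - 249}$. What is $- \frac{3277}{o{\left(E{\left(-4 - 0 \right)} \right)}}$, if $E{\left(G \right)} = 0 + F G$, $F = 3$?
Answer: $\frac{527597}{2071096} \approx 0.25474$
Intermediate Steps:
$E{\left(G \right)} = 3 G$ ($E{\left(G \right)} = 0 + 3 G = 3 G$)
$a = - \frac{1}{161}$ ($a = \frac{1}{-161} = - \frac{1}{161} \approx -0.0062112$)
$o{\left(y \right)} = \frac{8}{161} - 8 y^{2} + 976 y$ ($o{\left(y \right)} = - 8 \left(\left(y^{2} - 122 y\right) - \frac{1}{161}\right) = - 8 \left(- \frac{1}{161} + y^{2} - 122 y\right) = \frac{8}{161} - 8 y^{2} + 976 y$)
$- \frac{3277}{o{\left(E{\left(-4 - 0 \right)} \right)}} = - \frac{3277}{\frac{8}{161} - 8 \left(3 \left(-4 - 0\right)\right)^{2} + 976 \cdot 3 \left(-4 - 0\right)} = - \frac{3277}{\frac{8}{161} - 8 \left(3 \left(-4 + 0\right)\right)^{2} + 976 \cdot 3 \left(-4 + 0\right)} = - \frac{3277}{\frac{8}{161} - 8 \left(3 \left(-4\right)\right)^{2} + 976 \cdot 3 \left(-4\right)} = - \frac{3277}{\frac{8}{161} - 8 \left(-12\right)^{2} + 976 \left(-12\right)} = - \frac{3277}{\frac{8}{161} - 1152 - 11712} = - \frac{3277}{- \frac{2071096}{161}} = \left(-3277\right) \left(- \frac{161}{2071096}\right) = \frac{527597}{2071096}$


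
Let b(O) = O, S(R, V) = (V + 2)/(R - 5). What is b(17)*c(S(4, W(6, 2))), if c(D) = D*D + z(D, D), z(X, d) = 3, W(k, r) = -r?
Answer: 51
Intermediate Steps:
S(R, V) = (2 + V)/(-5 + R)
c(D) = 3 + D**2 (c(D) = D*D + 3 = D**2 + 3 = 3 + D**2)
b(17)*c(S(4, W(6, 2))) = 17*(3 + ((2 - 1*2)/(-5 + 4))**2) = 17*(3 + ((2 - 2)/(-1))**2) = 17*(3 + (-1*0)**2) = 17*(3 + 0**2) = 17*(3 + 0) = 17*3 = 51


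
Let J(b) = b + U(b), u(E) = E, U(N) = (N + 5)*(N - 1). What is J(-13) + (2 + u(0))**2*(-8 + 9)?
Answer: 103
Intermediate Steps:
U(N) = (-1 + N)*(5 + N) (U(N) = (5 + N)*(-1 + N) = (-1 + N)*(5 + N))
J(b) = -5 + b**2 + 5*b (J(b) = b + (-5 + b**2 + 4*b) = -5 + b**2 + 5*b)
J(-13) + (2 + u(0))**2*(-8 + 9) = (-5 + (-13)**2 + 5*(-13)) + (2 + 0)**2*(-8 + 9) = (-5 + 169 - 65) + 2**2*1 = 99 + 4*1 = 99 + 4 = 103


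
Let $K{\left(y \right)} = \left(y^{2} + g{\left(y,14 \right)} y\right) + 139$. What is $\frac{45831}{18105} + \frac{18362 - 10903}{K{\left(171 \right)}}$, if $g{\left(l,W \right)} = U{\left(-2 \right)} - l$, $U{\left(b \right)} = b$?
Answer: $- \frac{41913834}{1225105} \approx -34.212$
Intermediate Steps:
$g{\left(l,W \right)} = -2 - l$
$K{\left(y \right)} = 139 + y^{2} + y \left(-2 - y\right)$ ($K{\left(y \right)} = \left(y^{2} + \left(-2 - y\right) y\right) + 139 = \left(y^{2} + y \left(-2 - y\right)\right) + 139 = 139 + y^{2} + y \left(-2 - y\right)$)
$\frac{45831}{18105} + \frac{18362 - 10903}{K{\left(171 \right)}} = \frac{45831}{18105} + \frac{18362 - 10903}{139 - 342} = 45831 \cdot \frac{1}{18105} + \frac{7459}{139 - 342} = \frac{15277}{6035} + \frac{7459}{-203} = \frac{15277}{6035} + 7459 \left(- \frac{1}{203}\right) = \frac{15277}{6035} - \frac{7459}{203} = - \frac{41913834}{1225105}$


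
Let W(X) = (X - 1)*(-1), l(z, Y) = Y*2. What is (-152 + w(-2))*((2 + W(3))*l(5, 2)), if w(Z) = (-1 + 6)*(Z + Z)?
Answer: 0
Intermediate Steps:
l(z, Y) = 2*Y
W(X) = 1 - X (W(X) = (-1 + X)*(-1) = 1 - X)
w(Z) = 10*Z (w(Z) = 5*(2*Z) = 10*Z)
(-152 + w(-2))*((2 + W(3))*l(5, 2)) = (-152 + 10*(-2))*((2 + (1 - 1*3))*(2*2)) = (-152 - 20)*((2 + (1 - 3))*4) = -172*(2 - 2)*4 = -0*4 = -172*0 = 0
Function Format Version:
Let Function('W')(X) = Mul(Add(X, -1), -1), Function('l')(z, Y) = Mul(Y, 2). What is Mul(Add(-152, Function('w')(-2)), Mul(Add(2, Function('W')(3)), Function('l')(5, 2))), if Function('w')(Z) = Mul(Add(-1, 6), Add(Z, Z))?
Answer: 0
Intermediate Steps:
Function('l')(z, Y) = Mul(2, Y)
Function('W')(X) = Add(1, Mul(-1, X)) (Function('W')(X) = Mul(Add(-1, X), -1) = Add(1, Mul(-1, X)))
Function('w')(Z) = Mul(10, Z) (Function('w')(Z) = Mul(5, Mul(2, Z)) = Mul(10, Z))
Mul(Add(-152, Function('w')(-2)), Mul(Add(2, Function('W')(3)), Function('l')(5, 2))) = Mul(Add(-152, Mul(10, -2)), Mul(Add(2, Add(1, Mul(-1, 3))), Mul(2, 2))) = Mul(Add(-152, -20), Mul(Add(2, Add(1, -3)), 4)) = Mul(-172, Mul(Add(2, -2), 4)) = Mul(-172, Mul(0, 4)) = Mul(-172, 0) = 0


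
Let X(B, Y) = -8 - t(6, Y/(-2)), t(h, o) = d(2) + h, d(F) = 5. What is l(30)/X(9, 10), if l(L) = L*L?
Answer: -900/19 ≈ -47.368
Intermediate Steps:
l(L) = L²
t(h, o) = 5 + h
X(B, Y) = -19 (X(B, Y) = -8 - (5 + 6) = -8 - 1*11 = -8 - 11 = -19)
l(30)/X(9, 10) = 30²/(-19) = 900*(-1/19) = -900/19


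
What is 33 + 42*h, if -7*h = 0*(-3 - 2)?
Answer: 33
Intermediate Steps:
h = 0 (h = -0*(-3 - 2) = -0*(-5) = -⅐*0 = 0)
33 + 42*h = 33 + 42*0 = 33 + 0 = 33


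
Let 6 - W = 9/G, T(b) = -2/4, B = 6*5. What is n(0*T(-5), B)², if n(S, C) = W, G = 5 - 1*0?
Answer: 441/25 ≈ 17.640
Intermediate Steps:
G = 5 (G = 5 + 0 = 5)
B = 30
T(b) = -½ (T(b) = -2*¼ = -½)
W = 21/5 (W = 6 - 9/5 = 21/5 ≈ 4.2000)
n(S, C) = 21/5
n(0*T(-5), B)² = (21/5)² = 441/25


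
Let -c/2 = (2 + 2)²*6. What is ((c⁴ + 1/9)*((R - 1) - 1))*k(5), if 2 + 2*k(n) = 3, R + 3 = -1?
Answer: -12230590465/3 ≈ -4.0769e+9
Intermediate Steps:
R = -4 (R = -3 - 1 = -4)
k(n) = ½ (k(n) = -1 + (½)*3 = -1 + 3/2 = ½)
c = -192 (c = -2*(2 + 2)²*6 = -2*4²*6 = -32*6 = -2*96 = -192)
((c⁴ + 1/9)*((R - 1) - 1))*k(5) = (((-192)⁴ + 1/9)*((-4 - 1) - 1))*(½) = ((1358954496 + ⅑)*(-5 - 1))*(½) = ((12230590465/9)*(-6))*(½) = -24461180930/3*½ = -12230590465/3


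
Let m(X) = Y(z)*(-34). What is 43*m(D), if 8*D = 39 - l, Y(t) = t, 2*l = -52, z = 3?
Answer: -4386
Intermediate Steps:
l = -26 (l = (½)*(-52) = -26)
D = 65/8 (D = (39 - 1*(-26))/8 = (39 + 26)/8 = (⅛)*65 = 65/8 ≈ 8.1250)
m(X) = -102 (m(X) = 3*(-34) = -102)
43*m(D) = 43*(-102) = -4386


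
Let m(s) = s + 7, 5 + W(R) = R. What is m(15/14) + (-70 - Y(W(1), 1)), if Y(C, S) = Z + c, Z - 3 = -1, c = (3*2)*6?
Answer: -1399/14 ≈ -99.929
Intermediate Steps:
W(R) = -5 + R
c = 36 (c = 6*6 = 36)
Z = 2 (Z = 3 - 1 = 2)
Y(C, S) = 38 (Y(C, S) = 2 + 36 = 38)
m(s) = 7 + s
m(15/14) + (-70 - Y(W(1), 1)) = (7 + 15/14) + (-70 - 1*38) = (7 + 15*(1/14)) + (-70 - 38) = (7 + 15/14) - 108 = 113/14 - 108 = -1399/14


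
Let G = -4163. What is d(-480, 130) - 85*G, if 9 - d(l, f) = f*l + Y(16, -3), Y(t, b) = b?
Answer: 416267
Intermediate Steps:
d(l, f) = 12 - f*l (d(l, f) = 9 - (f*l - 3) = 9 - (-3 + f*l) = 9 + (3 - f*l) = 12 - f*l)
d(-480, 130) - 85*G = (12 - 1*130*(-480)) - 85*(-4163) = (12 + 62400) + 353855 = 62412 + 353855 = 416267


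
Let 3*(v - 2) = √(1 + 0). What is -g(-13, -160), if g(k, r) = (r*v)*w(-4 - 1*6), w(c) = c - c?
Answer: 0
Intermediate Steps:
w(c) = 0
v = 7/3 (v = 2 + √(1 + 0)/3 = 2 + √1/3 = 2 + (⅓)*1 = 2 + ⅓ = 7/3 ≈ 2.3333)
g(k, r) = 0 (g(k, r) = (r*(7/3))*0 = (7*r/3)*0 = 0)
-g(-13, -160) = -1*0 = 0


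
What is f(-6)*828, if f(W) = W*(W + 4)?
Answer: 9936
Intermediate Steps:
f(W) = W*(4 + W)
f(-6)*828 = -6*(4 - 6)*828 = -6*(-2)*828 = 12*828 = 9936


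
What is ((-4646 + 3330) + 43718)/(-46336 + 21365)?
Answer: -42402/24971 ≈ -1.6980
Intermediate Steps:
((-4646 + 3330) + 43718)/(-46336 + 21365) = (-1316 + 43718)/(-24971) = 42402*(-1/24971) = -42402/24971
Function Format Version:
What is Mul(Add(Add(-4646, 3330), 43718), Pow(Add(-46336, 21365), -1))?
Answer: Rational(-42402, 24971) ≈ -1.6980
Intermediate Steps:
Mul(Add(Add(-4646, 3330), 43718), Pow(Add(-46336, 21365), -1)) = Mul(Add(-1316, 43718), Pow(-24971, -1)) = Mul(42402, Rational(-1, 24971)) = Rational(-42402, 24971)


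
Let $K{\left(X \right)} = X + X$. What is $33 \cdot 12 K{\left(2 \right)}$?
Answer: $1584$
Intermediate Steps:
$K{\left(X \right)} = 2 X$
$33 \cdot 12 K{\left(2 \right)} = 33 \cdot 12 \cdot 2 \cdot 2 = 396 \cdot 4 = 1584$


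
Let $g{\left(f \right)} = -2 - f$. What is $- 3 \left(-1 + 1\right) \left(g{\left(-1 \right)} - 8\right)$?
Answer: $0$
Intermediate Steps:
$- 3 \left(-1 + 1\right) \left(g{\left(-1 \right)} - 8\right) = - 3 \left(-1 + 1\right) \left(\left(-2 - -1\right) - 8\right) = \left(-3\right) 0 \left(\left(-2 + 1\right) - 8\right) = 0 \left(-1 - 8\right) = 0 \left(-9\right) = 0$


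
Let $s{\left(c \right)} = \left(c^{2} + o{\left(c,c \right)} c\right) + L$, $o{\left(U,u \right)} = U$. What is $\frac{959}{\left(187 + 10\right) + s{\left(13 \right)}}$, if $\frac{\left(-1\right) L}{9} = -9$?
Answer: $\frac{137}{88} \approx 1.5568$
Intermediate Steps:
$L = 81$ ($L = \left(-9\right) \left(-9\right) = 81$)
$s{\left(c \right)} = 81 + 2 c^{2}$ ($s{\left(c \right)} = \left(c^{2} + c c\right) + 81 = \left(c^{2} + c^{2}\right) + 81 = 2 c^{2} + 81 = 81 + 2 c^{2}$)
$\frac{959}{\left(187 + 10\right) + s{\left(13 \right)}} = \frac{959}{\left(187 + 10\right) + \left(81 + 2 \cdot 13^{2}\right)} = \frac{959}{197 + \left(81 + 2 \cdot 169\right)} = \frac{959}{197 + \left(81 + 338\right)} = \frac{959}{197 + 419} = \frac{959}{616} = 959 \cdot \frac{1}{616} = \frac{137}{88}$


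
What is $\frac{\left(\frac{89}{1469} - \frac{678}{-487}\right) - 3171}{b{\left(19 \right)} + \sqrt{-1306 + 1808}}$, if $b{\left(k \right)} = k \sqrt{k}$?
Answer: $- \frac{2267503588}{715403 \sqrt{502} + 13592657 \sqrt{19}} \approx -30.122$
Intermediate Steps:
$b{\left(k \right)} = k^{\frac{3}{2}}$
$\frac{\left(\frac{89}{1469} - \frac{678}{-487}\right) - 3171}{b{\left(19 \right)} + \sqrt{-1306 + 1808}} = \frac{\left(\frac{89}{1469} - \frac{678}{-487}\right) - 3171}{19^{\frac{3}{2}} + \sqrt{-1306 + 1808}} = \frac{\left(89 \cdot \frac{1}{1469} - - \frac{678}{487}\right) - 3171}{19 \sqrt{19} + \sqrt{502}} = \frac{\left(\frac{89}{1469} + \frac{678}{487}\right) - 3171}{\sqrt{502} + 19 \sqrt{19}} = \frac{\frac{1039325}{715403} - 3171}{\sqrt{502} + 19 \sqrt{19}} = - \frac{2267503588}{715403 \left(\sqrt{502} + 19 \sqrt{19}\right)}$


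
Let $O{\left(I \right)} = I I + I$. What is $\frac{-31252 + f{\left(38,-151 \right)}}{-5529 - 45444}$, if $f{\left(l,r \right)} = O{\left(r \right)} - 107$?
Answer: $\frac{2903}{16991} \approx 0.17086$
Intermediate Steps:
$O{\left(I \right)} = I + I^{2}$ ($O{\left(I \right)} = I^{2} + I = I + I^{2}$)
$f{\left(l,r \right)} = -107 + r \left(1 + r\right)$ ($f{\left(l,r \right)} = r \left(1 + r\right) - 107 = -107 + r \left(1 + r\right)$)
$\frac{-31252 + f{\left(38,-151 \right)}}{-5529 - 45444} = \frac{-31252 - \left(107 + 151 \left(1 - 151\right)\right)}{-5529 - 45444} = \frac{-31252 - -22543}{-50973} = \left(-31252 + \left(-107 + 22650\right)\right) \left(- \frac{1}{50973}\right) = \left(-31252 + 22543\right) \left(- \frac{1}{50973}\right) = \left(-8709\right) \left(- \frac{1}{50973}\right) = \frac{2903}{16991}$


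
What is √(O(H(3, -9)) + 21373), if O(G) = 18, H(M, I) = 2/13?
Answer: √21391 ≈ 146.26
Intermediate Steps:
H(M, I) = 2/13 (H(M, I) = 2*(1/13) = 2/13)
√(O(H(3, -9)) + 21373) = √(18 + 21373) = √21391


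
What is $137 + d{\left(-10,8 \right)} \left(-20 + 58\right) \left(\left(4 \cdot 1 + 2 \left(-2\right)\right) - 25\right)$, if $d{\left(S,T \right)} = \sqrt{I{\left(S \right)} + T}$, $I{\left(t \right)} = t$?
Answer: $137 - 950 i \sqrt{2} \approx 137.0 - 1343.5 i$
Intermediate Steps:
$d{\left(S,T \right)} = \sqrt{S + T}$
$137 + d{\left(-10,8 \right)} \left(-20 + 58\right) \left(\left(4 \cdot 1 + 2 \left(-2\right)\right) - 25\right) = 137 + \sqrt{-10 + 8} \left(-20 + 58\right) \left(\left(4 \cdot 1 + 2 \left(-2\right)\right) - 25\right) = 137 + \sqrt{-2} \cdot 38 \left(\left(4 - 4\right) - 25\right) = 137 + i \sqrt{2} \cdot 38 \left(0 - 25\right) = 137 + i \sqrt{2} \cdot 38 \left(-25\right) = 137 + i \sqrt{2} \left(-950\right) = 137 - 950 i \sqrt{2}$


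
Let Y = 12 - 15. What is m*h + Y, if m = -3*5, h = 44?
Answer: -663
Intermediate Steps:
Y = -3
m = -15
m*h + Y = -15*44 - 3 = -660 - 3 = -663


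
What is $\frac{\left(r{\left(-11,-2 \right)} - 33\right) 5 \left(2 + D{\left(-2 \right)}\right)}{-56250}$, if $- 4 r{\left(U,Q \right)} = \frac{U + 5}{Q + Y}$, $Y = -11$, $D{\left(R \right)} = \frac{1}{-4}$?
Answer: $\frac{2009}{390000} \approx 0.0051513$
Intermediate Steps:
$D{\left(R \right)} = - \frac{1}{4}$
$r{\left(U,Q \right)} = - \frac{5 + U}{4 \left(-11 + Q\right)}$ ($r{\left(U,Q \right)} = - \frac{\left(U + 5\right) \frac{1}{Q - 11}}{4} = - \frac{\left(5 + U\right) \frac{1}{-11 + Q}}{4} = - \frac{\frac{1}{-11 + Q} \left(5 + U\right)}{4} = - \frac{5 + U}{4 \left(-11 + Q\right)}$)
$\frac{\left(r{\left(-11,-2 \right)} - 33\right) 5 \left(2 + D{\left(-2 \right)}\right)}{-56250} = \frac{\left(\frac{-5 - -11}{4 \left(-11 - 2\right)} - 33\right) 5 \left(2 - \frac{1}{4}\right)}{-56250} = \left(\frac{-5 + 11}{4 \left(-13\right)} - 33\right) 5 \cdot \frac{7}{4} \left(- \frac{1}{56250}\right) = \left(\frac{1}{4} \left(- \frac{1}{13}\right) 6 - 33\right) \frac{35}{4} \left(- \frac{1}{56250}\right) = \left(- \frac{3}{26} - 33\right) \frac{35}{4} \left(- \frac{1}{56250}\right) = \left(- \frac{861}{26}\right) \frac{35}{4} \left(- \frac{1}{56250}\right) = \left(- \frac{30135}{104}\right) \left(- \frac{1}{56250}\right) = \frac{2009}{390000}$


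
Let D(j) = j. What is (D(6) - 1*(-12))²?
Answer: 324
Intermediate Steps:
(D(6) - 1*(-12))² = (6 - 1*(-12))² = (6 + 12)² = 18² = 324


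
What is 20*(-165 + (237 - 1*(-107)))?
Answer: 3580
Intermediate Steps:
20*(-165 + (237 - 1*(-107))) = 20*(-165 + (237 + 107)) = 20*(-165 + 344) = 20*179 = 3580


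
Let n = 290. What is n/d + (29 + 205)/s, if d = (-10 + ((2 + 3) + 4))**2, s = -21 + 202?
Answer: 52724/181 ≈ 291.29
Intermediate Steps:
s = 181
d = 1 (d = (-10 + (5 + 4))**2 = (-10 + 9)**2 = (-1)**2 = 1)
n/d + (29 + 205)/s = 290/1 + (29 + 205)/181 = 290*1 + 234*(1/181) = 290 + 234/181 = 52724/181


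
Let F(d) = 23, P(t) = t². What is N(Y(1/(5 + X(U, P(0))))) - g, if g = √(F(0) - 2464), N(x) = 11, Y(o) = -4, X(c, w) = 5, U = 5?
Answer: 11 - I*√2441 ≈ 11.0 - 49.406*I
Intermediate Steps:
g = I*√2441 (g = √(23 - 2464) = √(-2441) = I*√2441 ≈ 49.406*I)
N(Y(1/(5 + X(U, P(0))))) - g = 11 - I*√2441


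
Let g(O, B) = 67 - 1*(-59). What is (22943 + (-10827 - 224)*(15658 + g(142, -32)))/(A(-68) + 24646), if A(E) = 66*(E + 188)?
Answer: -174406041/32566 ≈ -5355.5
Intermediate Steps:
A(E) = 12408 + 66*E (A(E) = 66*(188 + E) = 12408 + 66*E)
g(O, B) = 126 (g(O, B) = 67 + 59 = 126)
(22943 + (-10827 - 224)*(15658 + g(142, -32)))/(A(-68) + 24646) = (22943 + (-10827 - 224)*(15658 + 126))/((12408 + 66*(-68)) + 24646) = (22943 - 11051*15784)/((12408 - 4488) + 24646) = (22943 - 174428984)/(7920 + 24646) = -174406041/32566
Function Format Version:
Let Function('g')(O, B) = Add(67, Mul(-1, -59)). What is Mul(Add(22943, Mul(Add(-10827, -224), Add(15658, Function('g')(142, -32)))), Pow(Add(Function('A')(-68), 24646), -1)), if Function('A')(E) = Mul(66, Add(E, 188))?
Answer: Rational(-174406041, 32566) ≈ -5355.5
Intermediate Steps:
Function('A')(E) = Add(12408, Mul(66, E)) (Function('A')(E) = Mul(66, Add(188, E)) = Add(12408, Mul(66, E)))
Function('g')(O, B) = 126 (Function('g')(O, B) = Add(67, 59) = 126)
Mul(Add(22943, Mul(Add(-10827, -224), Add(15658, Function('g')(142, -32)))), Pow(Add(Function('A')(-68), 24646), -1)) = Mul(Add(22943, Mul(Add(-10827, -224), Add(15658, 126))), Pow(Add(Add(12408, Mul(66, -68)), 24646), -1)) = Mul(Add(22943, Mul(-11051, 15784)), Pow(Add(Add(12408, -4488), 24646), -1)) = Mul(Add(22943, -174428984), Pow(Add(7920, 24646), -1)) = Mul(-174406041, Pow(32566, -1)) = Mul(-174406041, Rational(1, 32566)) = Rational(-174406041, 32566)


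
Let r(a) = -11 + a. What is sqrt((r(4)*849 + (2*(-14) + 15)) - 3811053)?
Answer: I*sqrt(3817009) ≈ 1953.7*I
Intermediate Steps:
sqrt((r(4)*849 + (2*(-14) + 15)) - 3811053) = sqrt(((-11 + 4)*849 + (2*(-14) + 15)) - 3811053) = sqrt((-7*849 + (-28 + 15)) - 3811053) = sqrt((-5943 - 13) - 3811053) = sqrt(-5956 - 3811053) = sqrt(-3817009) = I*sqrt(3817009)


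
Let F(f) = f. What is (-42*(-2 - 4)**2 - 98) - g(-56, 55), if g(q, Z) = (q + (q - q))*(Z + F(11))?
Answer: 2086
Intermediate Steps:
g(q, Z) = q*(11 + Z) (g(q, Z) = (q + (q - q))*(Z + 11) = (q + 0)*(11 + Z) = q*(11 + Z))
(-42*(-2 - 4)**2 - 98) - g(-56, 55) = (-42*(-2 - 4)**2 - 98) - (-56)*(11 + 55) = (-42*(-6)**2 - 98) - (-56)*66 = (-42*36 - 98) - 1*(-3696) = (-1512 - 98) + 3696 = -1610 + 3696 = 2086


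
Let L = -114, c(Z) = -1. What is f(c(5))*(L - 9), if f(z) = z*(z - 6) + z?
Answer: -738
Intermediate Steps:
f(z) = z + z*(-6 + z) (f(z) = z*(-6 + z) + z = z + z*(-6 + z))
f(c(5))*(L - 9) = (-(-5 - 1))*(-114 - 9) = -1*(-6)*(-123) = 6*(-123) = -738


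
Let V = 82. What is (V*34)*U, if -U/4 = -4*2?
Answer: 89216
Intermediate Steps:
U = 32 (U = -(-16)*2 = -4*(-8) = 32)
(V*34)*U = (82*34)*32 = 2788*32 = 89216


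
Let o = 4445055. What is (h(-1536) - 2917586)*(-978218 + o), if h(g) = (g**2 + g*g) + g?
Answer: 6238469176390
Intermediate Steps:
h(g) = g + 2*g**2 (h(g) = (g**2 + g**2) + g = 2*g**2 + g = g + 2*g**2)
(h(-1536) - 2917586)*(-978218 + o) = (-1536*(1 + 2*(-1536)) - 2917586)*(-978218 + 4445055) = (-1536*(1 - 3072) - 2917586)*3466837 = (-1536*(-3071) - 2917586)*3466837 = (4717056 - 2917586)*3466837 = 1799470*3466837 = 6238469176390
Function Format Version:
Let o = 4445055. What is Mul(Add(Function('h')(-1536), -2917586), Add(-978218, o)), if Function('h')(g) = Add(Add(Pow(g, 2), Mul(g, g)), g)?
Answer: 6238469176390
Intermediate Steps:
Function('h')(g) = Add(g, Mul(2, Pow(g, 2))) (Function('h')(g) = Add(Add(Pow(g, 2), Pow(g, 2)), g) = Add(Mul(2, Pow(g, 2)), g) = Add(g, Mul(2, Pow(g, 2))))
Mul(Add(Function('h')(-1536), -2917586), Add(-978218, o)) = Mul(Add(Mul(-1536, Add(1, Mul(2, -1536))), -2917586), Add(-978218, 4445055)) = Mul(Add(Mul(-1536, Add(1, -3072)), -2917586), 3466837) = Mul(Add(Mul(-1536, -3071), -2917586), 3466837) = Mul(Add(4717056, -2917586), 3466837) = Mul(1799470, 3466837) = 6238469176390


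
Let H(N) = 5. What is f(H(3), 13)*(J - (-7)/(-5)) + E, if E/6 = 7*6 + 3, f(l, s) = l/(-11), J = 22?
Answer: 2867/11 ≈ 260.64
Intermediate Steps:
f(l, s) = -l/11 (f(l, s) = l*(-1/11) = -l/11)
E = 270 (E = 6*(7*6 + 3) = 6*(42 + 3) = 6*45 = 270)
f(H(3), 13)*(J - (-7)/(-5)) + E = (-1/11*5)*(22 - (-7)/(-5)) + 270 = -5*(22 - (-7)*(-1)/5)/11 + 270 = -5*(22 - 1*7/5)/11 + 270 = -5*(22 - 7/5)/11 + 270 = -5/11*103/5 + 270 = -103/11 + 270 = 2867/11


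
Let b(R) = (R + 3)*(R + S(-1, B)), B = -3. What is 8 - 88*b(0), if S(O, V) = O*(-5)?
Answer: -1312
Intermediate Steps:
S(O, V) = -5*O
b(R) = (3 + R)*(5 + R) (b(R) = (R + 3)*(R - 5*(-1)) = (3 + R)*(R + 5) = (3 + R)*(5 + R))
8 - 88*b(0) = 8 - 88*(15 + 0² + 8*0) = 8 - 88*(15 + 0 + 0) = 8 - 88*15 = 8 - 1320 = -1312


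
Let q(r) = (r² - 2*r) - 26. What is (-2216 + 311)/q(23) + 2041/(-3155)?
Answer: -6943012/1441835 ≈ -4.8154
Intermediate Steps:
q(r) = -26 + r² - 2*r
(-2216 + 311)/q(23) + 2041/(-3155) = (-2216 + 311)/(-26 + 23² - 2*23) + 2041/(-3155) = -1905/(-26 + 529 - 46) + 2041*(-1/3155) = -1905/457 - 2041/3155 = -6943012/1441835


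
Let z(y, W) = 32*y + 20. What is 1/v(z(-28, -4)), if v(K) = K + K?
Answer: -1/1752 ≈ -0.00057078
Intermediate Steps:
z(y, W) = 20 + 32*y
v(K) = 2*K
1/v(z(-28, -4)) = 1/(2*(20 + 32*(-28))) = 1/(2*(20 - 896)) = 1/(2*(-876)) = 1/(-1752) = -1/1752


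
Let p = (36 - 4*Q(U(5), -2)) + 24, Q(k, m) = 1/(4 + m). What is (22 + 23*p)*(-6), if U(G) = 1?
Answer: -8136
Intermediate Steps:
p = 58 (p = (36 - 4/(4 - 2)) + 24 = (36 - 4/2) + 24 = (36 - 4*½) + 24 = (36 - 2) + 24 = 34 + 24 = 58)
(22 + 23*p)*(-6) = (22 + 23*58)*(-6) = (22 + 1334)*(-6) = 1356*(-6) = -8136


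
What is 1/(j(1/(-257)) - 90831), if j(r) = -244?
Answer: -1/91075 ≈ -1.0980e-5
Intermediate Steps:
1/(j(1/(-257)) - 90831) = 1/(-244 - 90831) = 1/(-91075) = -1/91075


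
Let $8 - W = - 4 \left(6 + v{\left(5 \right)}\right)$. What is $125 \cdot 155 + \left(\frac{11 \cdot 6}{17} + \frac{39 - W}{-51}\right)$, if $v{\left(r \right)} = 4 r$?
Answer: $\frac{988396}{51} \approx 19380.0$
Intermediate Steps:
$W = 112$ ($W = 8 - - 4 \left(6 + 4 \cdot 5\right) = 8 - - 4 \left(6 + 20\right) = 8 - \left(-4\right) 26 = 8 - -104 = 8 + 104 = 112$)
$125 \cdot 155 + \left(\frac{11 \cdot 6}{17} + \frac{39 - W}{-51}\right) = 125 \cdot 155 + \left(\frac{11 \cdot 6}{17} + \frac{39 - 112}{-51}\right) = 19375 + \left(66 \cdot \frac{1}{17} + \left(39 - 112\right) \left(- \frac{1}{51}\right)\right) = 19375 + \left(\frac{66}{17} - - \frac{73}{51}\right) = 19375 + \left(\frac{66}{17} + \frac{73}{51}\right) = 19375 + \frac{271}{51} = \frac{988396}{51}$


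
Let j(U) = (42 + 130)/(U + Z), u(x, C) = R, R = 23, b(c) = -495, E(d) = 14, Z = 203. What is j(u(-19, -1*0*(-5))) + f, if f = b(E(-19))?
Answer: -55849/113 ≈ -494.24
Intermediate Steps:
u(x, C) = 23
f = -495
j(U) = 172/(203 + U) (j(U) = (42 + 130)/(U + 203) = 172/(203 + U))
j(u(-19, -1*0*(-5))) + f = 172/(203 + 23) - 495 = 172/226 - 495 = 172*(1/226) - 495 = 86/113 - 495 = -55849/113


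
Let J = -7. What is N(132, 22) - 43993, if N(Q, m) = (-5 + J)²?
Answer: -43849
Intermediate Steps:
N(Q, m) = 144 (N(Q, m) = (-5 - 7)² = (-12)² = 144)
N(132, 22) - 43993 = 144 - 43993 = -43849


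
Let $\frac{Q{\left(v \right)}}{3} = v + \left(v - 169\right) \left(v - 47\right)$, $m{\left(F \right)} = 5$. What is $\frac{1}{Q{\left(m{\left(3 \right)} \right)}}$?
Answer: $\frac{1}{20679} \approx 4.8358 \cdot 10^{-5}$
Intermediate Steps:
$Q{\left(v \right)} = 3 v + 3 \left(-169 + v\right) \left(-47 + v\right)$ ($Q{\left(v \right)} = 3 \left(v + \left(v - 169\right) \left(v - 47\right)\right) = 3 \left(v + \left(-169 + v\right) \left(-47 + v\right)\right) = 3 v + 3 \left(-169 + v\right) \left(-47 + v\right)$)
$\frac{1}{Q{\left(m{\left(3 \right)} \right)}} = \frac{1}{23829 - 3225 + 3 \cdot 5^{2}} = \frac{1}{23829 - 3225 + 3 \cdot 25} = \frac{1}{23829 - 3225 + 75} = \frac{1}{20679}$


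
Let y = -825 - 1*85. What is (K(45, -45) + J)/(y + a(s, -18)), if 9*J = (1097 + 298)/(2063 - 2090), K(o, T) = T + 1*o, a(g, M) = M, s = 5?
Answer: 155/25056 ≈ 0.0061861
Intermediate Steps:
K(o, T) = T + o
y = -910 (y = -825 - 85 = -910)
J = -155/27 (J = ((1097 + 298)/(2063 - 2090))/9 = (1395/(-27))/9 = (1395*(-1/27))/9 = (⅑)*(-155/3) = -155/27 ≈ -5.7407)
(K(45, -45) + J)/(y + a(s, -18)) = ((-45 + 45) - 155/27)/(-910 - 18) = (0 - 155/27)/(-928) = -155/27*(-1/928) = 155/25056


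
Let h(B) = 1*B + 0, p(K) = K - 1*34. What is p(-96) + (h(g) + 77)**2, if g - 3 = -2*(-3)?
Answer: 7266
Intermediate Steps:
p(K) = -34 + K (p(K) = K - 34 = -34 + K)
g = 9 (g = 3 - 2*(-3) = 3 + 6 = 9)
h(B) = B (h(B) = B + 0 = B)
p(-96) + (h(g) + 77)**2 = (-34 - 96) + (9 + 77)**2 = -130 + 86**2 = -130 + 7396 = 7266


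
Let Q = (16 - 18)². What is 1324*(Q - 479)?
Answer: -628900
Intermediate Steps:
Q = 4 (Q = (-2)² = 4)
1324*(Q - 479) = 1324*(4 - 479) = 1324*(-475) = -628900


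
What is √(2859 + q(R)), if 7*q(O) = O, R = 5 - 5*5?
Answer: √139951/7 ≈ 53.443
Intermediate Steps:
R = -20 (R = 5 - 25 = -20)
q(O) = O/7
√(2859 + q(R)) = √(2859 + (⅐)*(-20)) = √(2859 - 20/7) = √(19993/7) = √139951/7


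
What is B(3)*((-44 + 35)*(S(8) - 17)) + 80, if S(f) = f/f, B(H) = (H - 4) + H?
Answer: 368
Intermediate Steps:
B(H) = -4 + 2*H (B(H) = (-4 + H) + H = -4 + 2*H)
S(f) = 1
B(3)*((-44 + 35)*(S(8) - 17)) + 80 = (-4 + 2*3)*((-44 + 35)*(1 - 17)) + 80 = (-4 + 6)*(-9*(-16)) + 80 = 2*144 + 80 = 288 + 80 = 368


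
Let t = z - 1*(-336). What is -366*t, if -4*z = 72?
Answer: -116388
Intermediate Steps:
z = -18 (z = -¼*72 = -18)
t = 318 (t = -18 - 1*(-336) = -18 + 336 = 318)
-366*t = -366*318 = -116388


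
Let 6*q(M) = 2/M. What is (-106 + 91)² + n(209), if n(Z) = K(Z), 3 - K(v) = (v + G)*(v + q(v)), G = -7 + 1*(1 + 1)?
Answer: -8863340/209 ≈ -42408.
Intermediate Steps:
q(M) = 1/(3*M) (q(M) = (2/M)/6 = 1/(3*M))
G = -5 (G = -7 + 1*2 = -7 + 2 = -5)
K(v) = 3 - (-5 + v)*(v + 1/(3*v)) (K(v) = 3 - (v - 5)*(v + 1/(3*v)) = 3 - (-5 + v)*(v + 1/(3*v)))
n(Z) = 8/3 - Z² + 5*Z + 5/(3*Z)
(-106 + 91)² + n(209) = (-106 + 91)² + (8/3 - 1*209² + 5*209 + (5/3)/209) = (-15)² + (8/3 - 1*43681 + 1045 + (5/3)*(1/209)) = 225 + (8/3 - 43681 + 1045 + 5/627) = 225 - 8910365/209 = -8863340/209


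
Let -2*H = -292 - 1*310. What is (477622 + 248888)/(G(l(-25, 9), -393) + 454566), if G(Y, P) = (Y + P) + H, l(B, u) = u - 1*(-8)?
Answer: 242170/151497 ≈ 1.5985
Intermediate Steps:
H = 301 (H = -(-292 - 1*310)/2 = -(-292 - 310)/2 = -½*(-602) = 301)
l(B, u) = 8 + u (l(B, u) = u + 8 = 8 + u)
G(Y, P) = 301 + P + Y (G(Y, P) = (Y + P) + 301 = (P + Y) + 301 = 301 + P + Y)
(477622 + 248888)/(G(l(-25, 9), -393) + 454566) = (477622 + 248888)/((301 - 393 + (8 + 9)) + 454566) = 726510/((301 - 393 + 17) + 454566) = 726510/(-75 + 454566) = 726510/454491 = 726510*(1/454491) = 242170/151497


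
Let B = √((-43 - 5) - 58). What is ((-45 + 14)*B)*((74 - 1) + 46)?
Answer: -3689*I*√106 ≈ -37981.0*I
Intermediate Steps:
B = I*√106 (B = √(-48 - 58) = √(-106) = I*√106 ≈ 10.296*I)
((-45 + 14)*B)*((74 - 1) + 46) = ((-45 + 14)*(I*√106))*((74 - 1) + 46) = (-31*I*√106)*(73 + 46) = -31*I*√106*119 = -3689*I*√106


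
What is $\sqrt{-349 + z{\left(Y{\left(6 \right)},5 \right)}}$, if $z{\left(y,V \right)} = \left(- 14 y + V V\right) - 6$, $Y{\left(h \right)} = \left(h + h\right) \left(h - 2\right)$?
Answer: $i \sqrt{1002} \approx 31.654 i$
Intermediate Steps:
$Y{\left(h \right)} = 2 h \left(-2 + h\right)$
$z{\left(y,V \right)} = -6 + V^{2} - 14 y$ ($z{\left(y,V \right)} = \left(- 14 y + V^{2}\right) - 6 = \left(V^{2} - 14 y\right) - 6 = -6 + V^{2} - 14 y$)
$\sqrt{-349 + z{\left(Y{\left(6 \right)},5 \right)}} = \sqrt{-349 - \left(6 - 25 + 14 \cdot 2 \cdot 6 \left(-2 + 6\right)\right)} = \sqrt{-349 - \left(-19 + 14 \cdot 2 \cdot 6 \cdot 4\right)} = \sqrt{-349 - 653} = \sqrt{-1002} = i \sqrt{1002}$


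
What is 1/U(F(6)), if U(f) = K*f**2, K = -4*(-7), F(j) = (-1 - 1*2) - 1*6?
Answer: 1/2268 ≈ 0.00044092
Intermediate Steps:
F(j) = -9 (F(j) = (-1 - 2) - 6 = -3 - 6 = -9)
K = 28
U(f) = 28*f**2
1/U(F(6)) = 1/(28*(-9)**2) = 1/(28*81) = 1/2268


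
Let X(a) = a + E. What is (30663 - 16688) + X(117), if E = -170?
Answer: 13922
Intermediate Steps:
X(a) = -170 + a (X(a) = a - 170 = -170 + a)
(30663 - 16688) + X(117) = (30663 - 16688) + (-170 + 117) = 13975 - 53 = 13922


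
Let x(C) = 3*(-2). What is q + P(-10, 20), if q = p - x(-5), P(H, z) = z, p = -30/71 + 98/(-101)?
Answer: 176458/7171 ≈ 24.607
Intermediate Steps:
p = -9988/7171 (p = -30*1/71 + 98*(-1/101) = -30/71 - 98/101 = -9988/7171 ≈ -1.3928)
x(C) = -6
q = 33038/7171 (q = -9988/7171 - 1*(-6) = -9988/7171 + 6 = 33038/7171 ≈ 4.6072)
q + P(-10, 20) = 33038/7171 + 20 = 176458/7171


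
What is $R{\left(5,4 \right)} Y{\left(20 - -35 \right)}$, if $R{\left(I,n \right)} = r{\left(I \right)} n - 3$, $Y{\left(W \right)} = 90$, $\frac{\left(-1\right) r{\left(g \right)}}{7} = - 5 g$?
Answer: $62730$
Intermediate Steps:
$r{\left(g \right)} = 35 g$ ($r{\left(g \right)} = - 7 \left(- 5 g\right) = 35 g$)
$R{\left(I,n \right)} = -3 + 35 I n$ ($R{\left(I,n \right)} = 35 I n - 3 = -3 + 35 I n$)
$R{\left(5,4 \right)} Y{\left(20 - -35 \right)} = \left(-3 + 35 \cdot 5 \cdot 4\right) 90 = \left(-3 + 700\right) 90 = 697 \cdot 90 = 62730$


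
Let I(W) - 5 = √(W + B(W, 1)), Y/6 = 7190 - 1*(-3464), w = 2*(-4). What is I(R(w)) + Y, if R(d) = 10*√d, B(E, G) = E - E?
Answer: 63929 + 2*2^(¼)*√5*√I ≈ 63933.0 + 3.7606*I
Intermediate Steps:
B(E, G) = 0
w = -8
Y = 63924 (Y = 6*(7190 - 1*(-3464)) = 6*(7190 + 3464) = 6*10654 = 63924)
I(W) = 5 + √W (I(W) = 5 + √(W + 0) = 5 + √W)
I(R(w)) + Y = (5 + √(10*√(-8))) + 63924 = (5 + √(10*(2*I*√2))) + 63924 = (5 + √(20*I*√2)) + 63924 = (5 + 2*2^(¼)*√5*√I) + 63924 = 63929 + 2*2^(¼)*√5*√I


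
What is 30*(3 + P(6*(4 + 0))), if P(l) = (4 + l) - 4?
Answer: 810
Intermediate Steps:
P(l) = l
30*(3 + P(6*(4 + 0))) = 30*(3 + 6*(4 + 0)) = 30*(3 + 6*4) = 30*(3 + 24) = 30*27 = 810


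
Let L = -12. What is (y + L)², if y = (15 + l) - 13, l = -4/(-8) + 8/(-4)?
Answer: 529/4 ≈ 132.25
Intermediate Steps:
l = -3/2 (l = -4*(-⅛) + 8*(-¼) = ½ - 2 = -3/2 ≈ -1.5000)
y = ½ (y = (15 - 3/2) - 13 = 27/2 - 13 = ½ ≈ 0.50000)
(y + L)² = (½ - 12)² = (-23/2)² = 529/4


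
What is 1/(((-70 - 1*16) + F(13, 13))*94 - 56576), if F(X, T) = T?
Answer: -1/63438 ≈ -1.5763e-5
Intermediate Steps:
1/(((-70 - 1*16) + F(13, 13))*94 - 56576) = 1/(((-70 - 1*16) + 13)*94 - 56576) = 1/(((-70 - 16) + 13)*94 - 56576) = 1/((-86 + 13)*94 - 56576) = 1/(-73*94 - 56576) = 1/(-6862 - 56576) = 1/(-63438) = -1/63438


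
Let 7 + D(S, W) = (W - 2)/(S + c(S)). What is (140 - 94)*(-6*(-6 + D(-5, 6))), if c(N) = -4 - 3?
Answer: 3680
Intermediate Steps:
c(N) = -7
D(S, W) = -7 + (-2 + W)/(-7 + S) (D(S, W) = -7 + (W - 2)/(S - 7) = -7 + (-2 + W)/(-7 + S))
(140 - 94)*(-6*(-6 + D(-5, 6))) = (140 - 94)*(-6*(-6 + (47 + 6 - 7*(-5))/(-7 - 5))) = 46*(-6*(-6 + (47 + 6 + 35)/(-12))) = 46*(-6*(-6 - 1/12*88)) = 46*(-6*(-6 - 22/3)) = 46*(-6*(-40/3)) = 46*80 = 3680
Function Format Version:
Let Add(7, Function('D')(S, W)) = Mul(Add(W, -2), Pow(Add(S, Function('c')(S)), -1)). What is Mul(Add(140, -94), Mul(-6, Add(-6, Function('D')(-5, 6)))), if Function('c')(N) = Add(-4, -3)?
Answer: 3680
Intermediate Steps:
Function('c')(N) = -7
Function('D')(S, W) = Add(-7, Mul(Pow(Add(-7, S), -1), Add(-2, W))) (Function('D')(S, W) = Add(-7, Mul(Add(W, -2), Pow(Add(S, -7), -1))) = Add(-7, Mul(Add(-2, W), Pow(Add(-7, S), -1))) = Add(-7, Mul(Pow(Add(-7, S), -1), Add(-2, W))))
Mul(Add(140, -94), Mul(-6, Add(-6, Function('D')(-5, 6)))) = Mul(Add(140, -94), Mul(-6, Add(-6, Mul(Pow(Add(-7, -5), -1), Add(47, 6, Mul(-7, -5)))))) = Mul(46, Mul(-6, Add(-6, Mul(Pow(-12, -1), Add(47, 6, 35))))) = Mul(46, Mul(-6, Add(-6, Mul(Rational(-1, 12), 88)))) = Mul(46, Mul(-6, Add(-6, Rational(-22, 3)))) = Mul(46, Mul(-6, Rational(-40, 3))) = Mul(46, 80) = 3680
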